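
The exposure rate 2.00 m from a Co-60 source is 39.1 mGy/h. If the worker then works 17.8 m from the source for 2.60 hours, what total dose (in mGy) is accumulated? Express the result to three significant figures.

By the inverse-square law, rate at 17.8 m:
(2.00/17.8)² = 0.01262, so 39.1 × 0.01262 = 0.4934 mGy/h.
Dose = rate × time = 0.4934 mGy/h × 2.600 h = 1.283 mGy.

1.28 mGy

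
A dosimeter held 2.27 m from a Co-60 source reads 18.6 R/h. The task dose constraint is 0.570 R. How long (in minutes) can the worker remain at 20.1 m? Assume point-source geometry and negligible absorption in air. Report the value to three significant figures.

Applying the 1/r² law, rate at 20.1 m:
(2.27/20.1)² = 0.01275, so 18.6 × 0.01275 = 0.2371 R/h.
Stay time = 0.570 R ÷ 0.2371 R/h = 2.404 h = 144.2 min.

144 min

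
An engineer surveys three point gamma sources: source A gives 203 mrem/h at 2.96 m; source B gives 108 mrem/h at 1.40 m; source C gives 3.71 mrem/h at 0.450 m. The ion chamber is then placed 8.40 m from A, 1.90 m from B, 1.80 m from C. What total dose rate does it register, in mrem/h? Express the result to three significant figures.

84.1 mrem/h

Each source contributes Iᵢ·(dᵢ/rᵢ)²; contributions add.
A: 203 × (2.96/8.40)² = 25.21 mrem/h
B: 108 × (1.40/1.90)² = 58.64 mrem/h
C: 3.71 × (0.450/1.80)² = 0.2319 mrem/h
Total = 25.21 + 58.64 + 0.2319 = 84.08 mrem/h.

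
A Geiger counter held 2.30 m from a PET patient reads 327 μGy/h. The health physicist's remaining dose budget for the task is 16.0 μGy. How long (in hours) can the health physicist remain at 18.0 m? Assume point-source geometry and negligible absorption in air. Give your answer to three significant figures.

Applying the 1/r² law, rate at 18.0 m:
327 × (2.30/18.0)² = 327 × 0.01633 = 5.340 μGy/h.
Stay time = 16.0 μGy ÷ 5.340 μGy/h = 2.996 h.

3.00 h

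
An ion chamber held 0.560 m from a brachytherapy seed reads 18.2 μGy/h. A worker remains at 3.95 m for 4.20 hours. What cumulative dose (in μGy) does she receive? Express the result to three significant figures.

1.54 μGy

Using I₁d₁² = I₂d₂², rate at 3.95 m:
18.2 × (0.560/3.95)² = 18.2 × 0.02010 = 0.3658 μGy/h.
Dose = rate × time = 0.3658 μGy/h × 4.200 h = 1.536 μGy.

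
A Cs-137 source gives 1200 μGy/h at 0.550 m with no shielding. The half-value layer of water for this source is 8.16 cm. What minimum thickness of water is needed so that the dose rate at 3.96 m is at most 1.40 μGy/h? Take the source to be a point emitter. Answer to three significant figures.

33.0 cm

At 3.96 m, distance alone gives (0.550/3.96)² = 0.01929, so 1200 × 0.01929 = 23.15 μGy/h.
Further attenuation needed: 23.15/1.40 = 16.54.
n = log₂(16.54) = 4.048 half-value layers.
Thickness = 4.048 × 8.16 cm = 33.03 cm.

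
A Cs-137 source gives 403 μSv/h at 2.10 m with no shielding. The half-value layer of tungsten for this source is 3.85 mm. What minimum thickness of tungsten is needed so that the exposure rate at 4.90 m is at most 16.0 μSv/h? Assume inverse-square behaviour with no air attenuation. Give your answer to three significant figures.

8.51 mm

At 4.90 m, distance alone gives (2.10/4.90)² = 0.1837, so 403 × 0.1837 = 74.03 μSv/h.
Further attenuation needed: 74.03/16.0 = 4.627.
n = log₂(4.627) = 2.210 half-value layers.
Thickness = 2.210 × 3.85 mm = 8.508 mm.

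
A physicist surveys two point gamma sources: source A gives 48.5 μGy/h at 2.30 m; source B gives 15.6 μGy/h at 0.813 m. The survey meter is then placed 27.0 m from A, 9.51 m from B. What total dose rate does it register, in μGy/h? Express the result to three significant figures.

0.466 μGy/h

By superposition, sum each source's inverse-square contribution:
A: 48.5 × (2.30/27.0)² = 0.3519 μGy/h
B: 15.6 × (0.813/9.51)² = 0.1140 μGy/h
Total = 0.3519 + 0.1140 = 0.4659 μGy/h.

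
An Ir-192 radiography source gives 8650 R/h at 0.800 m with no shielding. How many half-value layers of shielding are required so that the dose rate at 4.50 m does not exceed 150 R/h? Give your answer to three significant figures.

0.866 half-value layers

At 4.50 m, distance alone gives (0.800/4.50)² = 0.03160, so 8650 × 0.03160 = 273.3 R/h.
Further attenuation needed: 273.3/150 = 1.822.
n = log₂(1.822) = 0.8655 half-value layers.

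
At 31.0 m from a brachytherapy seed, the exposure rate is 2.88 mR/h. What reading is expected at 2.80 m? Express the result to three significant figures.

Using I₁d₁² = I₂d₂², the rate at 2.80 m is
(31.0/2.80)² = 122.6, so 2.88 × 122.6 = 353.1 mR/h.

353 mR/h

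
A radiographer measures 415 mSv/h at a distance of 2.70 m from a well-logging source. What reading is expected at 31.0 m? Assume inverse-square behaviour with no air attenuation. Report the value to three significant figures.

3.15 mSv/h

By the inverse-square law, the rate at 31.0 m is
(2.70/31.0)² = 0.007586, so 415 × 0.007586 = 3.148 mSv/h.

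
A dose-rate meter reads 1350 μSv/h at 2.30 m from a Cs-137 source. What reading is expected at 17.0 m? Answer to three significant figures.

24.7 μSv/h

Applying the 1/r² law, the rate at 17.0 m is
(2.30/17.0)² = 0.01830, so 1350 × 0.01830 = 24.71 μSv/h.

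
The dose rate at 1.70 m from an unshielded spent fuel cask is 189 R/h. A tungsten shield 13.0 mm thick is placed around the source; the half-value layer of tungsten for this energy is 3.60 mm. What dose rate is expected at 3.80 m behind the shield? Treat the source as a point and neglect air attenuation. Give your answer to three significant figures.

Distance alone: 189 × (1.70/3.80)² = 189 × 0.2001 = 37.82 R/h.
Shield: 13.0/3.60 = 3.611 half-value layers → attenuation 2^(−3.611) = 0.08184.
Combined: 37.82 × 0.08184 = 3.095 R/h.

3.10 R/h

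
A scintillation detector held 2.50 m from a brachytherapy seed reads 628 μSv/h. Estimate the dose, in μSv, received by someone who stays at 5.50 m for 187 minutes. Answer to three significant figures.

404 μSv

Using I₁d₁² = I₂d₂², rate at 5.50 m:
(2.50/5.50)² = 0.2066, so 628 × 0.2066 = 129.7 μSv/h.
Dose = rate × time = 129.7 μSv/h × 3.117 h = 404.3 μSv.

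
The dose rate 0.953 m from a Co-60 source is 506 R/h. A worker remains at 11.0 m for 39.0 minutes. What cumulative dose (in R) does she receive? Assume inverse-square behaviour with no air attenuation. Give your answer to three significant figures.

By the inverse-square law, rate at 11.0 m:
506 × (0.953/11.0)² = 506 × 0.007506 = 3.798 R/h.
Dose = rate × time = 3.798 R/h × 0.6500 h = 2.469 R.

2.47 R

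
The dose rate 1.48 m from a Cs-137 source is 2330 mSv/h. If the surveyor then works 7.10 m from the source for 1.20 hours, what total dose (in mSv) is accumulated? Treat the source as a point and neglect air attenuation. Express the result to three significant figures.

Since intensity falls as 1/r², rate at 7.10 m:
2330 × (1.48/7.10)² = 2330 × 0.04345 = 101.2 mSv/h.
Dose = rate × time = 101.2 mSv/h × 1.200 h = 121.4 mSv.

121 mSv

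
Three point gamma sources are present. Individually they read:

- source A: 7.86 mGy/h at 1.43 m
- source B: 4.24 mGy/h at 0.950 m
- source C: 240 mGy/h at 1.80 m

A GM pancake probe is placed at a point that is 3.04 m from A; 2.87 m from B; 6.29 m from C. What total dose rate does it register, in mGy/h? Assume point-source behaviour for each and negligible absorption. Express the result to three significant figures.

21.9 mGy/h

By superposition, sum each source's inverse-square contribution:
A: 7.86 × (1.43/3.04)² = 1.739 mGy/h
B: 4.24 × (0.950/2.87)² = 0.4646 mGy/h
C: 240 × (1.80/6.29)² = 19.65 mGy/h
Total = 1.739 + 0.4646 + 19.65 = 21.85 mGy/h.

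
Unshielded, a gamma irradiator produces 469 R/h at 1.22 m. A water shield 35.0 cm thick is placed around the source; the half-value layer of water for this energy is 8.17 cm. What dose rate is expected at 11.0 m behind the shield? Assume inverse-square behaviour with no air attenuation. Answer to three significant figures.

0.296 R/h

Distance alone: (1.22/11.0)² = 0.01230, so 469 × 0.01230 = 5.769 R/h.
Shield: 35.0/8.17 = 4.284 half-value layers → attenuation 2^(−4.284) = 0.05133.
Combined: 5.769 × 0.05133 = 0.2961 R/h.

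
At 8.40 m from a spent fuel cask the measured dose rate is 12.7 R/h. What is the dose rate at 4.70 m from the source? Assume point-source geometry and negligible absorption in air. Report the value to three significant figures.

40.6 R/h

Intensity scales as (d₁/d₂)², so scaling from 8.40 m to 4.70 m:
(8.40/4.70)² = 3.194, so 12.7 × 3.194 = 40.56 R/h.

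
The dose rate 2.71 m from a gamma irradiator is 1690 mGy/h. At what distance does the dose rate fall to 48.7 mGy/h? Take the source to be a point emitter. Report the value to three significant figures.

Applying the 1/r² law, d₂ = d₁·√(I₁/I₂).
I₁/I₂ = 1690/48.7 = 34.70, so d₂ = 2.71 × √34.70 = 15.96 m.

16.0 m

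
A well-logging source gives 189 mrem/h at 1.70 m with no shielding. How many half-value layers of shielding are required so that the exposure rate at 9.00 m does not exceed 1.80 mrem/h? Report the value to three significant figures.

1.91 half-value layers

At 9.00 m, distance alone gives (1.70/9.00)² = 0.03568, so 189 × 0.03568 = 6.744 mrem/h.
Further attenuation needed: 6.744/1.80 = 3.747.
n = log₂(3.747) = 1.906 half-value layers.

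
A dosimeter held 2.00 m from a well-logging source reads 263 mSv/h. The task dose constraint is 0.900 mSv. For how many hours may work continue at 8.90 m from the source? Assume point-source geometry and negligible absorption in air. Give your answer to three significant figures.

Since intensity falls as 1/r², rate at 8.90 m:
(2.00/8.90)² = 0.05050, so 263 × 0.05050 = 13.28 mSv/h.
Stay time = 0.900 mSv ÷ 13.28 mSv/h = 0.06777 h.

0.0678 h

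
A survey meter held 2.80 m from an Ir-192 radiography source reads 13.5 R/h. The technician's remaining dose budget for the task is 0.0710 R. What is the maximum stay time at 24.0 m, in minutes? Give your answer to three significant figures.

Since intensity falls as 1/r², rate at 24.0 m:
(2.80/24.0)² = 0.01361, so 13.5 × 0.01361 = 0.1837 R/h.
Stay time = 0.0710 R ÷ 0.1837 R/h = 0.3865 h = 23.19 min.

23.2 min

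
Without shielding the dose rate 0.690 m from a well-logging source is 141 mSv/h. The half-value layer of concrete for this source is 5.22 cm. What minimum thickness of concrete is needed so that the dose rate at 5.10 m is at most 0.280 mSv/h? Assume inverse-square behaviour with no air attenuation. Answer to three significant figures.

At 5.10 m, distance alone gives 141 × (0.690/5.10)² = 141 × 0.01830 = 2.580 mSv/h.
Further attenuation needed: 2.580/0.280 = 9.214.
n = log₂(9.214) = 3.204 half-value layers.
Thickness = 3.204 × 5.22 cm = 16.72 cm.

16.7 cm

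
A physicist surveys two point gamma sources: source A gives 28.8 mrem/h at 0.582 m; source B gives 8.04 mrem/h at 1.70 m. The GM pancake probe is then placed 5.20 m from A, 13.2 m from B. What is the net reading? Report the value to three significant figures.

0.494 mrem/h

Each source contributes Iᵢ·(dᵢ/rᵢ)²; contributions add.
A: 28.8 × (0.582/5.20)² = 0.3608 mrem/h
B: 8.04 × (1.70/13.2)² = 0.1334 mrem/h
Total = 0.3608 + 0.1334 = 0.4942 mrem/h.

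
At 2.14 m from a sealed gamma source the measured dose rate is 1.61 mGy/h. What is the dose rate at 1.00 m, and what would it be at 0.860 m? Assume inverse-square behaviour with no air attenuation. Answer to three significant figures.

7.37 mGy/h; 9.97 mGy/h

Using I₁d₁² = I₂d₂²,
At 1.00 m: 1.61 × (2.14/1.00)² = 1.61 × 4.580 = 7.374 mGy/h
At 0.860 m: 7.374 × (1.00/0.860)² = 7.374 × 1.352 = 9.970 mGy/h.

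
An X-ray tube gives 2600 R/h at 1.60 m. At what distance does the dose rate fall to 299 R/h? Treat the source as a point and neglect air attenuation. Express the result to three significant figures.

4.72 m

Using I₁d₁² = I₂d₂², d₂ = d₁·√(I₁/I₂).
I₁/I₂ = 2600/299 = 8.696, so d₂ = 1.60 × √8.696 = 4.718 m.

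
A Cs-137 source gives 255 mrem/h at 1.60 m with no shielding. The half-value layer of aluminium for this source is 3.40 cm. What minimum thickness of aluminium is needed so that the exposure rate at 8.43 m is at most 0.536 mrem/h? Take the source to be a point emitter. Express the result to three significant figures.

13.9 cm

At 8.43 m, distance alone gives (1.60/8.43)² = 0.03602, so 255 × 0.03602 = 9.185 mrem/h.
Further attenuation needed: 9.185/0.536 = 17.14.
n = log₂(17.14) = 4.099 half-value layers.
Thickness = 4.099 × 3.40 cm = 13.94 cm.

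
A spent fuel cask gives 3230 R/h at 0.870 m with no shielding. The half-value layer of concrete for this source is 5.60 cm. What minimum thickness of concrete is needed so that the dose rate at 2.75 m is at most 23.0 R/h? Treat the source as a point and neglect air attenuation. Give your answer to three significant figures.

At 2.75 m, distance alone gives 3230 × (0.870/2.75)² = 3230 × 0.1001 = 323.3 R/h.
Further attenuation needed: 323.3/23.0 = 14.06.
n = log₂(14.06) = 3.814 half-value layers.
Thickness = 3.814 × 5.60 cm = 21.36 cm.

21.4 cm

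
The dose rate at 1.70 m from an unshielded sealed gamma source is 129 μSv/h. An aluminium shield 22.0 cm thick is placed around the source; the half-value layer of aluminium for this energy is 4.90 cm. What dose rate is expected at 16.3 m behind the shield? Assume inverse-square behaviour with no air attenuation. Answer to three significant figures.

0.0625 μSv/h

Distance alone: 129 × (1.70/16.3)² = 129 × 0.01088 = 1.404 μSv/h.
Shield: 22.0/4.90 = 4.490 half-value layers → attenuation 2^(−4.490) = 0.04450.
Combined: 1.404 × 0.04450 = 0.06248 μSv/h.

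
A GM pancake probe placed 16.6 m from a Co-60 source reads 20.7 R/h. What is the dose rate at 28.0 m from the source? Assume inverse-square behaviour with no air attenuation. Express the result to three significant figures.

7.28 R/h

Applying the 1/r² law, scaling from 16.6 m to 28.0 m:
20.7 × (16.6/28.0)² = 20.7 × 0.3515 = 7.276 R/h.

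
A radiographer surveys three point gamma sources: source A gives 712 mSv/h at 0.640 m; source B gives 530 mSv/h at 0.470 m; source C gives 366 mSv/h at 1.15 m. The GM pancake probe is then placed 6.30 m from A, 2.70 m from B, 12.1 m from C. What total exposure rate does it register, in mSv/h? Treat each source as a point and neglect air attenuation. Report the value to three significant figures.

26.7 mSv/h

By superposition, sum each source's inverse-square contribution:
A: 712 × (0.640/6.30)² = 7.348 mSv/h
B: 530 × (0.470/2.70)² = 16.06 mSv/h
C: 366 × (1.15/12.1)² = 3.306 mSv/h
Total = 7.348 + 16.06 + 3.306 = 26.71 mSv/h.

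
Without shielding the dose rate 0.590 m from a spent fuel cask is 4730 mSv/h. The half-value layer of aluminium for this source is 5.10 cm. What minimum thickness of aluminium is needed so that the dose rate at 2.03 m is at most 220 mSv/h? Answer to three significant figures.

At 2.03 m, distance alone gives 4730 × (0.590/2.03)² = 4730 × 0.08447 = 399.5 mSv/h.
Further attenuation needed: 399.5/220 = 1.816.
n = log₂(1.816) = 0.8608 half-value layers.
Thickness = 0.8608 × 5.10 cm = 4.390 cm.

4.39 cm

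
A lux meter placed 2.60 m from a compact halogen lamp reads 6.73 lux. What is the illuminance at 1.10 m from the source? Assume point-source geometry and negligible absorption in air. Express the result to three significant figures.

By the inverse-square law, scaling from 2.60 m to 1.10 m:
6.73 × (2.60/1.10)² = 6.73 × 5.587 = 37.60 lux.

37.6 lux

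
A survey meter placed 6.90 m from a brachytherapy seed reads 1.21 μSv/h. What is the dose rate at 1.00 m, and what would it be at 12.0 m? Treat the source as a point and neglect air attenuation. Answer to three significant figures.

57.6 μSv/h; 0.400 μSv/h

Since intensity falls as 1/r²,
At 1.00 m: (6.90/1.00)² = 47.61, so 1.21 × 47.61 = 57.61 μSv/h
At 12.0 m: (1.00/12.0)² = 0.006944, so 57.61 × 0.006944 = 0.4000 μSv/h.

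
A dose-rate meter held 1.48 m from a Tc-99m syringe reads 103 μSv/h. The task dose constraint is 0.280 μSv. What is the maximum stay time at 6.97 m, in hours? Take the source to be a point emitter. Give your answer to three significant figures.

0.0603 h

Since intensity falls as 1/r², rate at 6.97 m:
(1.48/6.97)² = 0.04509, so 103 × 0.04509 = 4.644 μSv/h.
Stay time = 0.280 μSv ÷ 4.644 μSv/h = 0.06029 h.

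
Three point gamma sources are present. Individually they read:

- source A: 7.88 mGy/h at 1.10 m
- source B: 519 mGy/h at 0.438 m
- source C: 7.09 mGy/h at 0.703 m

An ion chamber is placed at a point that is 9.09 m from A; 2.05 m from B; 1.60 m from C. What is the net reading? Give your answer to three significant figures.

25.2 mGy/h

By superposition, sum each source's inverse-square contribution:
A: 7.88 × (1.10/9.09)² = 0.1154 mGy/h
B: 519 × (0.438/2.05)² = 23.69 mGy/h
C: 7.09 × (0.703/1.60)² = 1.369 mGy/h
Total = 0.1154 + 23.69 + 1.369 = 25.17 mGy/h.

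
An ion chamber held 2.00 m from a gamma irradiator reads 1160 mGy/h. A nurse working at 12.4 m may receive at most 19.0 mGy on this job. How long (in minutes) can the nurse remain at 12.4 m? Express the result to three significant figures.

Since intensity falls as 1/r², rate at 12.4 m:
(2.00/12.4)² = 0.02601, so 1160 × 0.02601 = 30.17 mGy/h.
Stay time = 19.0 mGy ÷ 30.17 mGy/h = 0.6298 h = 37.79 min.

37.8 min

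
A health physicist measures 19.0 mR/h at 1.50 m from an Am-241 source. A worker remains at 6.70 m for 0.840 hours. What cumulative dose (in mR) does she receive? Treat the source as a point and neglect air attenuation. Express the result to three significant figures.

Applying the 1/r² law, rate at 6.70 m:
(1.50/6.70)² = 0.05012, so 19.0 × 0.05012 = 0.9523 mR/h.
Dose = rate × time = 0.9523 mR/h × 0.8400 h = 0.7999 mR.

0.800 mR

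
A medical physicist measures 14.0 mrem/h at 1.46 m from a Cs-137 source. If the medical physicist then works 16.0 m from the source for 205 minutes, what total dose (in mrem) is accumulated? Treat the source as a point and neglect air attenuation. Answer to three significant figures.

0.398 mrem

Using I₁d₁² = I₂d₂², rate at 16.0 m:
(1.46/16.0)² = 0.008327, so 14.0 × 0.008327 = 0.1166 mrem/h.
Dose = rate × time = 0.1166 mrem/h × 3.417 h = 0.3984 mrem.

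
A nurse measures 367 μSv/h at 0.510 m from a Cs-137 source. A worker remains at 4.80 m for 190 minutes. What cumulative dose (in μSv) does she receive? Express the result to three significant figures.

13.1 μSv

Using I₁d₁² = I₂d₂², rate at 4.80 m:
367 × (0.510/4.80)² = 367 × 0.01129 = 4.143 μSv/h.
Dose = rate × time = 4.143 μSv/h × 3.167 h = 13.12 μSv.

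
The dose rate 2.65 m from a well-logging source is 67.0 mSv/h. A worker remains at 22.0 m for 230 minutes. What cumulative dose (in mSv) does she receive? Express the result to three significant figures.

3.73 mSv

Applying the 1/r² law, rate at 22.0 m:
(2.65/22.0)² = 0.01451, so 67.0 × 0.01451 = 0.9722 mSv/h.
Dose = rate × time = 0.9722 mSv/h × 3.833 h = 3.726 mSv.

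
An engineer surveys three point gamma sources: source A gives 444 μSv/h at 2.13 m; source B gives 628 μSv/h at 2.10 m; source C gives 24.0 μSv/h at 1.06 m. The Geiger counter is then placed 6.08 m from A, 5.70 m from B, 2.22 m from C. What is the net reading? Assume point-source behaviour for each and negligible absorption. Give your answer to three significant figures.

By superposition, sum each source's inverse-square contribution:
A: 444 × (2.13/6.08)² = 54.49 μSv/h
B: 628 × (2.10/5.70)² = 85.24 μSv/h
C: 24.0 × (1.06/2.22)² = 5.472 μSv/h
Total = 54.49 + 85.24 + 5.472 = 145.2 μSv/h.

145 μSv/h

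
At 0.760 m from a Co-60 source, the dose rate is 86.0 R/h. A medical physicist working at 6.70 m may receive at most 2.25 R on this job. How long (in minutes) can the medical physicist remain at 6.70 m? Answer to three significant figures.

122 min

Applying the 1/r² law, rate at 6.70 m:
86.0 × (0.760/6.70)² = 86.0 × 0.01287 = 1.107 R/h.
Stay time = 2.25 R ÷ 1.107 R/h = 2.033 h = 122.0 min.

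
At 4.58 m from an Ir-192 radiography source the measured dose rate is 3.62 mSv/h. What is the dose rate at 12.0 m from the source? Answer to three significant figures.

0.527 mSv/h

By the inverse-square law, scaling from 4.58 m to 12.0 m:
(4.58/12.0)² = 0.1457, so 3.62 × 0.1457 = 0.5274 mSv/h.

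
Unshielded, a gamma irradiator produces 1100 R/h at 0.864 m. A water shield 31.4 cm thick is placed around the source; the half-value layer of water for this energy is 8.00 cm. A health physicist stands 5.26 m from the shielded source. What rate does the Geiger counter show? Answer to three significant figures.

1.95 R/h

Distance alone: 1100 × (0.864/5.26)² = 1100 × 0.02698 = 29.68 R/h.
Shield: 31.4/8.00 = 3.925 half-value layers → attenuation 2^(−3.925) = 0.06584.
Combined: 29.68 × 0.06584 = 1.954 R/h.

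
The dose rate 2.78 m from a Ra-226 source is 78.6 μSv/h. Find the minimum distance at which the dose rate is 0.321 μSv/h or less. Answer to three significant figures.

43.5 m

Applying the 1/r² law, d₂ = d₁·√(I₁/I₂).
I₁/I₂ = 78.6/0.321 = 244.9, so d₂ = 2.78 × √244.9 = 43.51 m.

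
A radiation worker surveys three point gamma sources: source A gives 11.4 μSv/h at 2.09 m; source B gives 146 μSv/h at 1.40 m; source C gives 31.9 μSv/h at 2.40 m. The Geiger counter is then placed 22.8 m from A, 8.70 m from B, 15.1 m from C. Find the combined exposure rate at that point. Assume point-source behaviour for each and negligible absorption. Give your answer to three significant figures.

4.68 μSv/h

Each source contributes Iᵢ·(dᵢ/rᵢ)²; contributions add.
A: 11.4 × (2.09/22.8)² = 0.09579 μSv/h
B: 146 × (1.40/8.70)² = 3.781 μSv/h
C: 31.9 × (2.40/15.1)² = 0.8059 μSv/h
Total = 0.09579 + 3.781 + 0.8059 = 4.683 μSv/h.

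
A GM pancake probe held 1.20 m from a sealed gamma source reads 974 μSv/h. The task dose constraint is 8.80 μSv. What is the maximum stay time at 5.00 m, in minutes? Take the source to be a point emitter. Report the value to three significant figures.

9.41 min

Intensity scales as (d₁/d₂)², so rate at 5.00 m:
974 × (1.20/5.00)² = 974 × 0.05760 = 56.10 μSv/h.
Stay time = 8.80 μSv ÷ 56.10 μSv/h = 0.1569 h = 9.414 min.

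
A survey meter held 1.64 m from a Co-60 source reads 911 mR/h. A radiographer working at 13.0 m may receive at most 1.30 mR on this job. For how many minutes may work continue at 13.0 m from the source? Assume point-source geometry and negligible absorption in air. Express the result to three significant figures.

Applying the 1/r² law, rate at 13.0 m:
911 × (1.64/13.0)² = 911 × 0.01591 = 14.49 mR/h.
Stay time = 1.30 mR ÷ 14.49 mR/h = 0.08972 h = 5.383 min.

5.38 min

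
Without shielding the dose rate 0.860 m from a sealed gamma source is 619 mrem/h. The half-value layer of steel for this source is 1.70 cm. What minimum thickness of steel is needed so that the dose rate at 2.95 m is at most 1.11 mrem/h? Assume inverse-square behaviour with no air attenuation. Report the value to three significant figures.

9.46 cm

At 2.95 m, distance alone gives 619 × (0.860/2.95)² = 619 × 0.08499 = 52.61 mrem/h.
Further attenuation needed: 52.61/1.11 = 47.40.
n = log₂(47.40) = 5.567 half-value layers.
Thickness = 5.567 × 1.70 cm = 9.464 cm.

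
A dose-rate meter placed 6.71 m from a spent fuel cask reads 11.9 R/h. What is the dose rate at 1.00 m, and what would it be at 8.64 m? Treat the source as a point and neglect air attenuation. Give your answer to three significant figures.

536 R/h; 7.18 R/h

Using I₁d₁² = I₂d₂²,
At 1.00 m: (6.71/1.00)² = 45.02, so 11.9 × 45.02 = 535.7 R/h
At 8.64 m: (1.00/8.64)² = 0.01340, so 535.7 × 0.01340 = 7.178 R/h.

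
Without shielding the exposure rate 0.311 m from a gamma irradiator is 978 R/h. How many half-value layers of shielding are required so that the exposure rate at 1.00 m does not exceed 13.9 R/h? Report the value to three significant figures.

2.77 half-value layers

At 1.00 m, distance alone gives 978 × (0.311/1.00)² = 978 × 0.09672 = 94.59 R/h.
Further attenuation needed: 94.59/13.9 = 6.805.
n = log₂(6.805) = 2.767 half-value layers.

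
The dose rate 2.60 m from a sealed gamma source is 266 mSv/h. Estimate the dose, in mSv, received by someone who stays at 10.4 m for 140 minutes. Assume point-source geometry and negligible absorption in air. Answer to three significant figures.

Since intensity falls as 1/r², rate at 10.4 m:
266 × (2.60/10.4)² = 266 × 0.06250 = 16.62 mSv/h.
Dose = rate × time = 16.62 mSv/h × 2.333 h = 38.77 mSv.

38.8 mSv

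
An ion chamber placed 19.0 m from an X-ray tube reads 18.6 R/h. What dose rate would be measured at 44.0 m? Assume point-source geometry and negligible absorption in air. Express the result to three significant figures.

3.47 R/h

Intensity scales as (d₁/d₂)², so scaling from 19.0 m to 44.0 m:
18.6 × (19.0/44.0)² = 18.6 × 0.1865 = 3.469 R/h.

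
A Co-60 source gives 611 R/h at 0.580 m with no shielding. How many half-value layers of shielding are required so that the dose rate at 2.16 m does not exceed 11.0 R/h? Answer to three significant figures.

At 2.16 m, distance alone gives 611 × (0.580/2.16)² = 611 × 0.07210 = 44.05 R/h.
Further attenuation needed: 44.05/11.0 = 4.005.
n = log₂(4.005) = 2.002 half-value layers.

2.00 half-value layers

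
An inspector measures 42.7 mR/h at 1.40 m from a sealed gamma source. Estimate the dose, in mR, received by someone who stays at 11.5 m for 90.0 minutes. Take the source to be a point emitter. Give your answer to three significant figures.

Intensity scales as (d₁/d₂)², so rate at 11.5 m:
(1.40/11.5)² = 0.01482, so 42.7 × 0.01482 = 0.6328 mR/h.
Dose = rate × time = 0.6328 mR/h × 1.500 h = 0.9492 mR.

0.949 mR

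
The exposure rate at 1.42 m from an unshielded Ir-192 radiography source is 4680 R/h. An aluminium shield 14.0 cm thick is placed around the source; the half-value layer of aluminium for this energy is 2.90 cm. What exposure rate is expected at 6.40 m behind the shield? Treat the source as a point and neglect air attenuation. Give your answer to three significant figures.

Distance alone: 4680 × (1.42/6.40)² = 4680 × 0.04923 = 230.4 R/h.
Shield: 14.0/2.90 = 4.828 half-value layers → attenuation 2^(−4.828) = 0.03521.
Combined: 230.4 × 0.03521 = 8.112 R/h.

8.11 R/h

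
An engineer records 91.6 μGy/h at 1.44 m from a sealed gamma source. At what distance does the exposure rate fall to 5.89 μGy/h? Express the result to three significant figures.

5.68 m

Since intensity falls as 1/r², d₂ = d₁·√(I₁/I₂).
I₁/I₂ = 91.6/5.89 = 15.55, so d₂ = 1.44 × √15.55 = 5.678 m.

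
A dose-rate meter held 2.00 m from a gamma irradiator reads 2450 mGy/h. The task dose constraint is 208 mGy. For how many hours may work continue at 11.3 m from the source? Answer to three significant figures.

2.71 h

Intensity scales as (d₁/d₂)², so rate at 11.3 m:
(2.00/11.3)² = 0.03133, so 2450 × 0.03133 = 76.76 mGy/h.
Stay time = 208 mGy ÷ 76.76 mGy/h = 2.710 h.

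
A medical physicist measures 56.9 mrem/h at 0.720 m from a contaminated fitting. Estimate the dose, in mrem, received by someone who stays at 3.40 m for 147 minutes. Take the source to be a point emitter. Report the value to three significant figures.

Intensity scales as (d₁/d₂)², so rate at 3.40 m:
56.9 × (0.720/3.40)² = 56.9 × 0.04484 = 2.551 mrem/h.
Dose = rate × time = 2.551 mrem/h × 2.450 h = 6.250 mrem.

6.25 mrem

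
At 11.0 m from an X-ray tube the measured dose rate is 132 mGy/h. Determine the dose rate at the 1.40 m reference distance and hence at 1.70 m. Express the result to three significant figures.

8150 mGy/h; 5530 mGy/h

By the inverse-square law,
At 1.40 m: (11.0/1.40)² = 61.73, so 132 × 61.73 = 8148 mGy/h
At 1.70 m: (1.40/1.70)² = 0.6782, so 8148 × 0.6782 = 5526 mGy/h.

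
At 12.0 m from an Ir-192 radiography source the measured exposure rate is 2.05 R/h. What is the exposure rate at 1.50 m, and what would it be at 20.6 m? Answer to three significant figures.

By the inverse-square law,
At 1.50 m: (12.0/1.50)² = 64.00, so 2.05 × 64.00 = 131.2 R/h
At 20.6 m: (1.50/20.6)² = 0.005302, so 131.2 × 0.005302 = 0.6956 R/h.

131 R/h; 0.696 R/h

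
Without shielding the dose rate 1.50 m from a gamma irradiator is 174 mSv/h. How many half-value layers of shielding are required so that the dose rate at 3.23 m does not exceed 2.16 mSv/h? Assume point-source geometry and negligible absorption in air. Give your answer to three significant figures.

At 3.23 m, distance alone gives 174 × (1.50/3.23)² = 174 × 0.2157 = 37.53 mSv/h.
Further attenuation needed: 37.53/2.16 = 17.38.
n = log₂(17.38) = 4.119 half-value layers.

4.12 half-value layers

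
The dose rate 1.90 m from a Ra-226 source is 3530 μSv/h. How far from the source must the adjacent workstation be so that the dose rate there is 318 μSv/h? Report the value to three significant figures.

6.33 m

Using I₁d₁² = I₂d₂², d₂ = d₁·√(I₁/I₂).
I₁/I₂ = 3530/318 = 11.10, so d₂ = 1.90 × √11.10 = 6.330 m.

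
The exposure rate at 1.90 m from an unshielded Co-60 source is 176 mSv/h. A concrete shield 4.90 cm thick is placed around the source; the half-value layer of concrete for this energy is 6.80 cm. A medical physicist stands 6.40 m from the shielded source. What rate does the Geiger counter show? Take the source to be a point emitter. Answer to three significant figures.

Distance alone: (1.90/6.40)² = 0.08813, so 176 × 0.08813 = 15.51 mSv/h.
Shield: 4.90/6.80 = 0.7206 half-value layers → attenuation 2^(−0.7206) = 0.6068.
Combined: 15.51 × 0.6068 = 9.411 mSv/h.

9.41 mSv/h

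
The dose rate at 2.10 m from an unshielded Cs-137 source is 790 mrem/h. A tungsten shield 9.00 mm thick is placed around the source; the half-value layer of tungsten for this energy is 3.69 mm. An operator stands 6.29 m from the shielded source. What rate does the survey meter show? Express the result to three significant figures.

16.2 mrem/h

Distance alone: 790 × (2.10/6.29)² = 790 × 0.1115 = 88.09 mrem/h.
Shield: 9.00/3.69 = 2.439 half-value layers → attenuation 2^(−2.439) = 0.1844.
Combined: 88.09 × 0.1844 = 16.24 mrem/h.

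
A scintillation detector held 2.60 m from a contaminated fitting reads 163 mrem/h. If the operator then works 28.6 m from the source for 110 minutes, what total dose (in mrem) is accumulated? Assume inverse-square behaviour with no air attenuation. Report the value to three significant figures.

Using I₁d₁² = I₂d₂², rate at 28.6 m:
(2.60/28.6)² = 0.008264, so 163 × 0.008264 = 1.347 mrem/h.
Dose = rate × time = 1.347 mrem/h × 1.833 h = 2.469 mrem.

2.47 mrem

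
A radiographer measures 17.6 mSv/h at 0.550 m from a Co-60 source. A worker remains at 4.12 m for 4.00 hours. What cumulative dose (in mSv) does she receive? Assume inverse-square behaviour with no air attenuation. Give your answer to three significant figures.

1.25 mSv

By the inverse-square law, rate at 4.12 m:
17.6 × (0.550/4.12)² = 17.6 × 0.01782 = 0.3136 mSv/h.
Dose = rate × time = 0.3136 mSv/h × 4.000 h = 1.254 mSv.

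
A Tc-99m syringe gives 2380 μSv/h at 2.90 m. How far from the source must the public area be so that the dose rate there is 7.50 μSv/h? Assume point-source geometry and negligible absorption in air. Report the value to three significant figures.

51.7 m

Applying the 1/r² law, d₂ = d₁·√(I₁/I₂).
I₁/I₂ = 2380/7.50 = 317.3, so d₂ = 2.90 × √317.3 = 51.66 m.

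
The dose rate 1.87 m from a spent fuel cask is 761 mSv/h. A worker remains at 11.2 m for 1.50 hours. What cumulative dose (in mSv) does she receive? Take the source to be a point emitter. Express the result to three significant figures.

Intensity scales as (d₁/d₂)², so rate at 11.2 m:
(1.87/11.2)² = 0.02788, so 761 × 0.02788 = 21.22 mSv/h.
Dose = rate × time = 21.22 mSv/h × 1.500 h = 31.83 mSv.

31.8 mSv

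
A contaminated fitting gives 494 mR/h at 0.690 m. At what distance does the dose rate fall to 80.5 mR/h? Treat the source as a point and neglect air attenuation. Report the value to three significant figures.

Using I₁d₁² = I₂d₂², d₂ = d₁·√(I₁/I₂).
I₁/I₂ = 494/80.5 = 6.137, so d₂ = 0.690 × √6.137 = 1.709 m.

1.71 m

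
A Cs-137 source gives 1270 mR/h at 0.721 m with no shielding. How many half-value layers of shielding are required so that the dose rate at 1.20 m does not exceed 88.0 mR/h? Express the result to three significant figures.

2.38 half-value layers

At 1.20 m, distance alone gives 1270 × (0.721/1.20)² = 1270 × 0.3610 = 458.5 mR/h.
Further attenuation needed: 458.5/88.0 = 5.210.
n = log₂(5.210) = 2.381 half-value layers.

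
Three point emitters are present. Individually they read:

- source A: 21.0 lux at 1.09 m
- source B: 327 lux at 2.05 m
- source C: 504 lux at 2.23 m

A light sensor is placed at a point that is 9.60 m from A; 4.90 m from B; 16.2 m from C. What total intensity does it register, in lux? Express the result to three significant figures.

By superposition, sum each source's inverse-square contribution:
A: 21.0 × (1.09/9.60)² = 0.2707 lux
B: 327 × (2.05/4.90)² = 57.24 lux
C: 504 × (2.23/16.2)² = 9.550 lux
Total = 0.2707 + 57.24 + 9.550 = 67.06 lux.

67.1 lux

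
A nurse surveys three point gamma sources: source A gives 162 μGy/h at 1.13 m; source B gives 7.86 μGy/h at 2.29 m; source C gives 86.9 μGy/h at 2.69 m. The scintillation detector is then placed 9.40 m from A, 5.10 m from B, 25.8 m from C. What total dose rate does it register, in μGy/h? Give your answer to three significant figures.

4.87 μGy/h

Each source contributes Iᵢ·(dᵢ/rᵢ)²; contributions add.
A: 162 × (1.13/9.40)² = 2.341 μGy/h
B: 7.86 × (2.29/5.10)² = 1.585 μGy/h
C: 86.9 × (2.69/25.8)² = 0.9447 μGy/h
Total = 2.341 + 1.585 + 0.9447 = 4.871 μGy/h.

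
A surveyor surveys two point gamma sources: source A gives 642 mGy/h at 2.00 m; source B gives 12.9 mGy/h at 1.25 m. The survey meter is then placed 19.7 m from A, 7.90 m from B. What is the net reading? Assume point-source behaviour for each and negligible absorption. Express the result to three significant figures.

6.94 mGy/h

By superposition, sum each source's inverse-square contribution:
A: 642 × (2.00/19.7)² = 6.617 mGy/h
B: 12.9 × (1.25/7.90)² = 0.3230 mGy/h
Total = 6.617 + 0.3230 = 6.940 mGy/h.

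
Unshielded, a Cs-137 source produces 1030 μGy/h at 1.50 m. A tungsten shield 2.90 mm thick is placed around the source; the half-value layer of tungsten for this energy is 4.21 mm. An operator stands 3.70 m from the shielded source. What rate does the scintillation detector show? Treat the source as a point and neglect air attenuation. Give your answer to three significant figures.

105 μGy/h

Distance alone: (1.50/3.70)² = 0.1644, so 1030 × 0.1644 = 169.3 μGy/h.
Shield: 2.90/4.21 = 0.6888 half-value layers → attenuation 2^(−0.6888) = 0.6204.
Combined: 169.3 × 0.6204 = 105.0 μGy/h.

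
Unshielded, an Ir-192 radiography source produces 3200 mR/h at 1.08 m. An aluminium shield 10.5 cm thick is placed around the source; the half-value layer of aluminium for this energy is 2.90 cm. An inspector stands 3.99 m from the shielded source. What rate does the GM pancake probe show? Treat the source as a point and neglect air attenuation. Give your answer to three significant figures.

Distance alone: 3200 × (1.08/3.99)² = 3200 × 0.07327 = 234.5 mR/h.
Shield: 10.5/2.90 = 3.621 half-value layers → attenuation 2^(−3.621) = 0.08128.
Combined: 234.5 × 0.08128 = 19.06 mR/h.

19.1 mR/h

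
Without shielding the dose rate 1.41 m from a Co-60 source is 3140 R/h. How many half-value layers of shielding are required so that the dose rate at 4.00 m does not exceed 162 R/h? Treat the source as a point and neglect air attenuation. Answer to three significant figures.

1.27 half-value layers

At 4.00 m, distance alone gives 3140 × (1.41/4.00)² = 3140 × 0.1243 = 390.3 R/h.
Further attenuation needed: 390.3/162 = 2.409.
n = log₂(2.409) = 1.268 half-value layers.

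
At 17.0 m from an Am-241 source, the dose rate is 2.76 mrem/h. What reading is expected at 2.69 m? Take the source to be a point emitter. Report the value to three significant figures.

110 mrem/h

By the inverse-square law, the rate at 2.69 m is
2.76 × (17.0/2.69)² = 2.76 × 39.94 = 110.2 mrem/h.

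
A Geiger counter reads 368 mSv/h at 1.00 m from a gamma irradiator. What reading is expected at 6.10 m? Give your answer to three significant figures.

9.89 mSv/h

By the inverse-square law, the rate at 6.10 m is
368 × (1.00/6.10)² = 368 × 0.02687 = 9.888 mSv/h.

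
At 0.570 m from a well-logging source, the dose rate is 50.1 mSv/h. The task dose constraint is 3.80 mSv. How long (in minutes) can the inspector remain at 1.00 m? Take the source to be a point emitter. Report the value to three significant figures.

Intensity scales as (d₁/d₂)², so rate at 1.00 m:
50.1 × (0.570/1.00)² = 50.1 × 0.3249 = 16.28 mSv/h.
Stay time = 3.80 mSv ÷ 16.28 mSv/h = 0.2334 h = 14.00 min.

14.0 min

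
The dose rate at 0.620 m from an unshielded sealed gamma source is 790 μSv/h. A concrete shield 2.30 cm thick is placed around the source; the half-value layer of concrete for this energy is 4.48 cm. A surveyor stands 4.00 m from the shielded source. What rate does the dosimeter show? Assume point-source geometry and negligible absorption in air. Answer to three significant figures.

Distance alone: (0.620/4.00)² = 0.02403, so 790 × 0.02403 = 18.98 μSv/h.
Shield: 2.30/4.48 = 0.5134 half-value layers → attenuation 2^(−0.5134) = 0.7006.
Combined: 18.98 × 0.7006 = 13.30 μSv/h.

13.3 μSv/h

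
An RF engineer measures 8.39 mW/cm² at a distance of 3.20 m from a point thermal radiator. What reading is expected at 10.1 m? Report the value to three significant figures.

0.842 mW/cm²

Since intensity falls as 1/r², the rate at 10.1 m is
(3.20/10.1)² = 0.1004, so 8.39 × 0.1004 = 0.8424 mW/cm².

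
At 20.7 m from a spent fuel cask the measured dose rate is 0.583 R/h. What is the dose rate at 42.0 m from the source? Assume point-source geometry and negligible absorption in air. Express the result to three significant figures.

0.142 R/h

By the inverse-square law, scaling from 20.7 m to 42.0 m:
0.583 × (20.7/42.0)² = 0.583 × 0.2429 = 0.1416 R/h.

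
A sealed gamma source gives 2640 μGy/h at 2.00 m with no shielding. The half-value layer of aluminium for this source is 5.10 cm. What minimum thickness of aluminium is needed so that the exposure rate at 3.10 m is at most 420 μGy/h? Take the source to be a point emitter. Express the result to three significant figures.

7.08 cm

At 3.10 m, distance alone gives (2.00/3.10)² = 0.4162, so 2640 × 0.4162 = 1099 μGy/h.
Further attenuation needed: 1099/420 = 2.617.
n = log₂(2.617) = 1.388 half-value layers.
Thickness = 1.388 × 5.10 cm = 7.079 cm.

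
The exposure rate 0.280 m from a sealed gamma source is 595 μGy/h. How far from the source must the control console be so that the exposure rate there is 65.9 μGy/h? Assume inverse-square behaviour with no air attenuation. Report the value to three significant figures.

0.841 m

Applying the 1/r² law, d₂ = d₁·√(I₁/I₂).
I₁/I₂ = 595/65.9 = 9.029, so d₂ = 0.280 × √9.029 = 0.8414 m.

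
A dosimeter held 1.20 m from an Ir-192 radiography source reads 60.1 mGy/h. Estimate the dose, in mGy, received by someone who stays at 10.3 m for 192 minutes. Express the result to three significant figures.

2.61 mGy

Intensity scales as (d₁/d₂)², so rate at 10.3 m:
60.1 × (1.20/10.3)² = 60.1 × 0.01357 = 0.8156 mGy/h.
Dose = rate × time = 0.8156 mGy/h × 3.200 h = 2.610 mGy.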